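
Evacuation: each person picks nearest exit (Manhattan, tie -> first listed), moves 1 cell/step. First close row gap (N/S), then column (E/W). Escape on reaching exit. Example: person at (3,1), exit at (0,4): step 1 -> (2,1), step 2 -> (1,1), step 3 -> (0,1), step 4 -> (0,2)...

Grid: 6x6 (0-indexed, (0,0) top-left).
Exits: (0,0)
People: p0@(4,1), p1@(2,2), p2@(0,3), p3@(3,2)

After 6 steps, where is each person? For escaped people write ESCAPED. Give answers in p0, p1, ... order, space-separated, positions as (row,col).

Step 1: p0:(4,1)->(3,1) | p1:(2,2)->(1,2) | p2:(0,3)->(0,2) | p3:(3,2)->(2,2)
Step 2: p0:(3,1)->(2,1) | p1:(1,2)->(0,2) | p2:(0,2)->(0,1) | p3:(2,2)->(1,2)
Step 3: p0:(2,1)->(1,1) | p1:(0,2)->(0,1) | p2:(0,1)->(0,0)->EXIT | p3:(1,2)->(0,2)
Step 4: p0:(1,1)->(0,1) | p1:(0,1)->(0,0)->EXIT | p2:escaped | p3:(0,2)->(0,1)
Step 5: p0:(0,1)->(0,0)->EXIT | p1:escaped | p2:escaped | p3:(0,1)->(0,0)->EXIT

ESCAPED ESCAPED ESCAPED ESCAPED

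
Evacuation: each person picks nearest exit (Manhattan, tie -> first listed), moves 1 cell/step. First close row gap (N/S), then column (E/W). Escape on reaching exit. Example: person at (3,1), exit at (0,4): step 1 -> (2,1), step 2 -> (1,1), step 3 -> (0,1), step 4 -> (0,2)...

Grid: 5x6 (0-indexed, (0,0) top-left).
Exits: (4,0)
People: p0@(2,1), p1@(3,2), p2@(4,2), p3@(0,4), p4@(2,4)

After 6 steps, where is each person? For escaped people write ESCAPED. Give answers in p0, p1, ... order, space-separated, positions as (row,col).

Step 1: p0:(2,1)->(3,1) | p1:(3,2)->(4,2) | p2:(4,2)->(4,1) | p3:(0,4)->(1,4) | p4:(2,4)->(3,4)
Step 2: p0:(3,1)->(4,1) | p1:(4,2)->(4,1) | p2:(4,1)->(4,0)->EXIT | p3:(1,4)->(2,4) | p4:(3,4)->(4,4)
Step 3: p0:(4,1)->(4,0)->EXIT | p1:(4,1)->(4,0)->EXIT | p2:escaped | p3:(2,4)->(3,4) | p4:(4,4)->(4,3)
Step 4: p0:escaped | p1:escaped | p2:escaped | p3:(3,4)->(4,4) | p4:(4,3)->(4,2)
Step 5: p0:escaped | p1:escaped | p2:escaped | p3:(4,4)->(4,3) | p4:(4,2)->(4,1)
Step 6: p0:escaped | p1:escaped | p2:escaped | p3:(4,3)->(4,2) | p4:(4,1)->(4,0)->EXIT

ESCAPED ESCAPED ESCAPED (4,2) ESCAPED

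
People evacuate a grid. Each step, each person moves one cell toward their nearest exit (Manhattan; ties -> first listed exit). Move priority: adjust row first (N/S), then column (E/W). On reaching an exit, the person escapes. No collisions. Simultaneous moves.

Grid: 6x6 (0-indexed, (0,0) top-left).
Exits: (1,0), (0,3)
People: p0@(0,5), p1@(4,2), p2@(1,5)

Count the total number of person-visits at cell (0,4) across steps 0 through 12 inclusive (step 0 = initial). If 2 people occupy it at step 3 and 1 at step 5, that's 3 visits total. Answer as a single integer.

Step 0: p0@(0,5) p1@(4,2) p2@(1,5) -> at (0,4): 0 [-], cum=0
Step 1: p0@(0,4) p1@(3,2) p2@(0,5) -> at (0,4): 1 [p0], cum=1
Step 2: p0@ESC p1@(2,2) p2@(0,4) -> at (0,4): 1 [p2], cum=2
Step 3: p0@ESC p1@(1,2) p2@ESC -> at (0,4): 0 [-], cum=2
Step 4: p0@ESC p1@(1,1) p2@ESC -> at (0,4): 0 [-], cum=2
Step 5: p0@ESC p1@ESC p2@ESC -> at (0,4): 0 [-], cum=2
Total visits = 2

Answer: 2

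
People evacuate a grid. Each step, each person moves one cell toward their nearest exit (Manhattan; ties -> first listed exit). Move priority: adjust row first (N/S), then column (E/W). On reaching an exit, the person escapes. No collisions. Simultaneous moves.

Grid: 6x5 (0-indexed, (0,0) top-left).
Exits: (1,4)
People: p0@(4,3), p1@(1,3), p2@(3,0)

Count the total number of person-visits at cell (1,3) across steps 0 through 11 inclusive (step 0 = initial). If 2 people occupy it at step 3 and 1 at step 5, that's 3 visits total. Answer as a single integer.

Answer: 3

Derivation:
Step 0: p0@(4,3) p1@(1,3) p2@(3,0) -> at (1,3): 1 [p1], cum=1
Step 1: p0@(3,3) p1@ESC p2@(2,0) -> at (1,3): 0 [-], cum=1
Step 2: p0@(2,3) p1@ESC p2@(1,0) -> at (1,3): 0 [-], cum=1
Step 3: p0@(1,3) p1@ESC p2@(1,1) -> at (1,3): 1 [p0], cum=2
Step 4: p0@ESC p1@ESC p2@(1,2) -> at (1,3): 0 [-], cum=2
Step 5: p0@ESC p1@ESC p2@(1,3) -> at (1,3): 1 [p2], cum=3
Step 6: p0@ESC p1@ESC p2@ESC -> at (1,3): 0 [-], cum=3
Total visits = 3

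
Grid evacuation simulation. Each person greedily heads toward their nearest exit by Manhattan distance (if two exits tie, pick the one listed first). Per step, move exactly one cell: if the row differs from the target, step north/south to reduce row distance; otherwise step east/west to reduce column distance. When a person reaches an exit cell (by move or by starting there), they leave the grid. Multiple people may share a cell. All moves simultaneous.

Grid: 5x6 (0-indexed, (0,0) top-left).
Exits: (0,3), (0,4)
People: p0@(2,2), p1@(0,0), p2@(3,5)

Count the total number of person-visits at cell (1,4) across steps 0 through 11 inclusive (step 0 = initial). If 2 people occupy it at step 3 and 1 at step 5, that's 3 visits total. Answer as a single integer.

Step 0: p0@(2,2) p1@(0,0) p2@(3,5) -> at (1,4): 0 [-], cum=0
Step 1: p0@(1,2) p1@(0,1) p2@(2,5) -> at (1,4): 0 [-], cum=0
Step 2: p0@(0,2) p1@(0,2) p2@(1,5) -> at (1,4): 0 [-], cum=0
Step 3: p0@ESC p1@ESC p2@(0,5) -> at (1,4): 0 [-], cum=0
Step 4: p0@ESC p1@ESC p2@ESC -> at (1,4): 0 [-], cum=0
Total visits = 0

Answer: 0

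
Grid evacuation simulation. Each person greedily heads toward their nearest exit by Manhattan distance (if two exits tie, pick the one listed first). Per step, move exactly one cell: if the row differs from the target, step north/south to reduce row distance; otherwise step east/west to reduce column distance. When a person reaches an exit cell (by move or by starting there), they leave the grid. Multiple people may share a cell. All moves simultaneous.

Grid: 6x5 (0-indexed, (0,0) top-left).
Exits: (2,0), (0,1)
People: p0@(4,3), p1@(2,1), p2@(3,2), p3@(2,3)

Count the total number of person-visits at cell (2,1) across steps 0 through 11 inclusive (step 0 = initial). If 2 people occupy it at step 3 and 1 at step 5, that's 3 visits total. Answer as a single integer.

Step 0: p0@(4,3) p1@(2,1) p2@(3,2) p3@(2,3) -> at (2,1): 1 [p1], cum=1
Step 1: p0@(3,3) p1@ESC p2@(2,2) p3@(2,2) -> at (2,1): 0 [-], cum=1
Step 2: p0@(2,3) p1@ESC p2@(2,1) p3@(2,1) -> at (2,1): 2 [p2,p3], cum=3
Step 3: p0@(2,2) p1@ESC p2@ESC p3@ESC -> at (2,1): 0 [-], cum=3
Step 4: p0@(2,1) p1@ESC p2@ESC p3@ESC -> at (2,1): 1 [p0], cum=4
Step 5: p0@ESC p1@ESC p2@ESC p3@ESC -> at (2,1): 0 [-], cum=4
Total visits = 4

Answer: 4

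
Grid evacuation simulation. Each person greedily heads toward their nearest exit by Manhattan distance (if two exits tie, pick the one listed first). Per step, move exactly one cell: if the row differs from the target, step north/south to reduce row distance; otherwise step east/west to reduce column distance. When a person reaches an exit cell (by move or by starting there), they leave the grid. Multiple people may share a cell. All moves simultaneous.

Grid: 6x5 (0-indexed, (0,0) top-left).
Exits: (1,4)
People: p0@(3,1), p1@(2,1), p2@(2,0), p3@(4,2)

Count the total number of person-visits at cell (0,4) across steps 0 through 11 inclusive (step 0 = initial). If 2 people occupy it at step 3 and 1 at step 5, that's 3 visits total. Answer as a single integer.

Answer: 0

Derivation:
Step 0: p0@(3,1) p1@(2,1) p2@(2,0) p3@(4,2) -> at (0,4): 0 [-], cum=0
Step 1: p0@(2,1) p1@(1,1) p2@(1,0) p3@(3,2) -> at (0,4): 0 [-], cum=0
Step 2: p0@(1,1) p1@(1,2) p2@(1,1) p3@(2,2) -> at (0,4): 0 [-], cum=0
Step 3: p0@(1,2) p1@(1,3) p2@(1,2) p3@(1,2) -> at (0,4): 0 [-], cum=0
Step 4: p0@(1,3) p1@ESC p2@(1,3) p3@(1,3) -> at (0,4): 0 [-], cum=0
Step 5: p0@ESC p1@ESC p2@ESC p3@ESC -> at (0,4): 0 [-], cum=0
Total visits = 0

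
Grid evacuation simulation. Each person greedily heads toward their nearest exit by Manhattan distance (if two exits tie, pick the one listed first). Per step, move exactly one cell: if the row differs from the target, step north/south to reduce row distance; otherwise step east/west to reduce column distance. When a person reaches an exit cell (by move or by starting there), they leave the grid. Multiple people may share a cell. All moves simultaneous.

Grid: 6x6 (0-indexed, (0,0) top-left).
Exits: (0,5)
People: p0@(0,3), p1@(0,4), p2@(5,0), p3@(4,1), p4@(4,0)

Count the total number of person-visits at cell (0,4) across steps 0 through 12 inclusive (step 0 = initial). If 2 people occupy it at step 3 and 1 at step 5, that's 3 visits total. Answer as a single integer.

Answer: 5

Derivation:
Step 0: p0@(0,3) p1@(0,4) p2@(5,0) p3@(4,1) p4@(4,0) -> at (0,4): 1 [p1], cum=1
Step 1: p0@(0,4) p1@ESC p2@(4,0) p3@(3,1) p4@(3,0) -> at (0,4): 1 [p0], cum=2
Step 2: p0@ESC p1@ESC p2@(3,0) p3@(2,1) p4@(2,0) -> at (0,4): 0 [-], cum=2
Step 3: p0@ESC p1@ESC p2@(2,0) p3@(1,1) p4@(1,0) -> at (0,4): 0 [-], cum=2
Step 4: p0@ESC p1@ESC p2@(1,0) p3@(0,1) p4@(0,0) -> at (0,4): 0 [-], cum=2
Step 5: p0@ESC p1@ESC p2@(0,0) p3@(0,2) p4@(0,1) -> at (0,4): 0 [-], cum=2
Step 6: p0@ESC p1@ESC p2@(0,1) p3@(0,3) p4@(0,2) -> at (0,4): 0 [-], cum=2
Step 7: p0@ESC p1@ESC p2@(0,2) p3@(0,4) p4@(0,3) -> at (0,4): 1 [p3], cum=3
Step 8: p0@ESC p1@ESC p2@(0,3) p3@ESC p4@(0,4) -> at (0,4): 1 [p4], cum=4
Step 9: p0@ESC p1@ESC p2@(0,4) p3@ESC p4@ESC -> at (0,4): 1 [p2], cum=5
Step 10: p0@ESC p1@ESC p2@ESC p3@ESC p4@ESC -> at (0,4): 0 [-], cum=5
Total visits = 5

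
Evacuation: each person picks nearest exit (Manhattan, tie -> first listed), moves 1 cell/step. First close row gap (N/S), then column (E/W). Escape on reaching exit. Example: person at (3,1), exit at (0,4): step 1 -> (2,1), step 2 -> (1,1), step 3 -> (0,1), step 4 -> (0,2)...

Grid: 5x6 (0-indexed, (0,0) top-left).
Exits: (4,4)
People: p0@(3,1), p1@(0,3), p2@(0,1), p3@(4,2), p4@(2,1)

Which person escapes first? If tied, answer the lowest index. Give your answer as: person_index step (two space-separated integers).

Step 1: p0:(3,1)->(4,1) | p1:(0,3)->(1,3) | p2:(0,1)->(1,1) | p3:(4,2)->(4,3) | p4:(2,1)->(3,1)
Step 2: p0:(4,1)->(4,2) | p1:(1,3)->(2,3) | p2:(1,1)->(2,1) | p3:(4,3)->(4,4)->EXIT | p4:(3,1)->(4,1)
Step 3: p0:(4,2)->(4,3) | p1:(2,3)->(3,3) | p2:(2,1)->(3,1) | p3:escaped | p4:(4,1)->(4,2)
Step 4: p0:(4,3)->(4,4)->EXIT | p1:(3,3)->(4,3) | p2:(3,1)->(4,1) | p3:escaped | p4:(4,2)->(4,3)
Step 5: p0:escaped | p1:(4,3)->(4,4)->EXIT | p2:(4,1)->(4,2) | p3:escaped | p4:(4,3)->(4,4)->EXIT
Step 6: p0:escaped | p1:escaped | p2:(4,2)->(4,3) | p3:escaped | p4:escaped
Step 7: p0:escaped | p1:escaped | p2:(4,3)->(4,4)->EXIT | p3:escaped | p4:escaped
Exit steps: [4, 5, 7, 2, 5]
First to escape: p3 at step 2

Answer: 3 2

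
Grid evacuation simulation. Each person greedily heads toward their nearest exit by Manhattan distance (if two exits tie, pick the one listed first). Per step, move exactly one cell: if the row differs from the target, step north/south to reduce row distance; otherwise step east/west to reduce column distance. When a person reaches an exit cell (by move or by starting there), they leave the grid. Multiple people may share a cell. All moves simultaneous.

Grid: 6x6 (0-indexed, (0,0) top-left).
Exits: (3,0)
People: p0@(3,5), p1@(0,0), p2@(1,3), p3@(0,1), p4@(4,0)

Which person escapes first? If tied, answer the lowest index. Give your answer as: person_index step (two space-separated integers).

Answer: 4 1

Derivation:
Step 1: p0:(3,5)->(3,4) | p1:(0,0)->(1,0) | p2:(1,3)->(2,3) | p3:(0,1)->(1,1) | p4:(4,0)->(3,0)->EXIT
Step 2: p0:(3,4)->(3,3) | p1:(1,0)->(2,0) | p2:(2,3)->(3,3) | p3:(1,1)->(2,1) | p4:escaped
Step 3: p0:(3,3)->(3,2) | p1:(2,0)->(3,0)->EXIT | p2:(3,3)->(3,2) | p3:(2,1)->(3,1) | p4:escaped
Step 4: p0:(3,2)->(3,1) | p1:escaped | p2:(3,2)->(3,1) | p3:(3,1)->(3,0)->EXIT | p4:escaped
Step 5: p0:(3,1)->(3,0)->EXIT | p1:escaped | p2:(3,1)->(3,0)->EXIT | p3:escaped | p4:escaped
Exit steps: [5, 3, 5, 4, 1]
First to escape: p4 at step 1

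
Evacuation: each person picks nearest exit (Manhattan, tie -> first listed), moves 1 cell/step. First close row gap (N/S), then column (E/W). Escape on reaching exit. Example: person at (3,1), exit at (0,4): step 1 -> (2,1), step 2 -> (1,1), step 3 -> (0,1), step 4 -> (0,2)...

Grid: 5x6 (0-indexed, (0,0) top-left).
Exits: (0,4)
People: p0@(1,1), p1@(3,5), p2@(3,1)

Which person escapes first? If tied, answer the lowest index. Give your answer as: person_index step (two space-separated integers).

Answer: 0 4

Derivation:
Step 1: p0:(1,1)->(0,1) | p1:(3,5)->(2,5) | p2:(3,1)->(2,1)
Step 2: p0:(0,1)->(0,2) | p1:(2,5)->(1,5) | p2:(2,1)->(1,1)
Step 3: p0:(0,2)->(0,3) | p1:(1,5)->(0,5) | p2:(1,1)->(0,1)
Step 4: p0:(0,3)->(0,4)->EXIT | p1:(0,5)->(0,4)->EXIT | p2:(0,1)->(0,2)
Step 5: p0:escaped | p1:escaped | p2:(0,2)->(0,3)
Step 6: p0:escaped | p1:escaped | p2:(0,3)->(0,4)->EXIT
Exit steps: [4, 4, 6]
First to escape: p0 at step 4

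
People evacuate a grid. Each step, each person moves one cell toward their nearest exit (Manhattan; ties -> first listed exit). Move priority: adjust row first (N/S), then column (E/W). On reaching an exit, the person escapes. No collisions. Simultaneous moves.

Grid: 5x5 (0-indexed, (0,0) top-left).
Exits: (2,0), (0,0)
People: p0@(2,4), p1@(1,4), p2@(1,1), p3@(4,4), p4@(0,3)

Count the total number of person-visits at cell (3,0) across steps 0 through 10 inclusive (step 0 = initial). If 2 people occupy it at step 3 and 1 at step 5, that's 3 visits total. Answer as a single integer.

Step 0: p0@(2,4) p1@(1,4) p2@(1,1) p3@(4,4) p4@(0,3) -> at (3,0): 0 [-], cum=0
Step 1: p0@(2,3) p1@(2,4) p2@(2,1) p3@(3,4) p4@(0,2) -> at (3,0): 0 [-], cum=0
Step 2: p0@(2,2) p1@(2,3) p2@ESC p3@(2,4) p4@(0,1) -> at (3,0): 0 [-], cum=0
Step 3: p0@(2,1) p1@(2,2) p2@ESC p3@(2,3) p4@ESC -> at (3,0): 0 [-], cum=0
Step 4: p0@ESC p1@(2,1) p2@ESC p3@(2,2) p4@ESC -> at (3,0): 0 [-], cum=0
Step 5: p0@ESC p1@ESC p2@ESC p3@(2,1) p4@ESC -> at (3,0): 0 [-], cum=0
Step 6: p0@ESC p1@ESC p2@ESC p3@ESC p4@ESC -> at (3,0): 0 [-], cum=0
Total visits = 0

Answer: 0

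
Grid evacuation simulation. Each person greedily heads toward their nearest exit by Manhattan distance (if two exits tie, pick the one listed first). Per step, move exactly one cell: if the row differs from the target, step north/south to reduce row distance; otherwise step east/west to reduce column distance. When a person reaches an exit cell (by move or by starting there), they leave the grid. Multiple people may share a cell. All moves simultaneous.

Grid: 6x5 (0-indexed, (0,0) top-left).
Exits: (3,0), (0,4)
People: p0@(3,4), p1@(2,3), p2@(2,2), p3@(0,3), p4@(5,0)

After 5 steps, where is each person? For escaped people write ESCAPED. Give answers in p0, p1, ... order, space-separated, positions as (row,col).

Step 1: p0:(3,4)->(2,4) | p1:(2,3)->(1,3) | p2:(2,2)->(3,2) | p3:(0,3)->(0,4)->EXIT | p4:(5,0)->(4,0)
Step 2: p0:(2,4)->(1,4) | p1:(1,3)->(0,3) | p2:(3,2)->(3,1) | p3:escaped | p4:(4,0)->(3,0)->EXIT
Step 3: p0:(1,4)->(0,4)->EXIT | p1:(0,3)->(0,4)->EXIT | p2:(3,1)->(3,0)->EXIT | p3:escaped | p4:escaped

ESCAPED ESCAPED ESCAPED ESCAPED ESCAPED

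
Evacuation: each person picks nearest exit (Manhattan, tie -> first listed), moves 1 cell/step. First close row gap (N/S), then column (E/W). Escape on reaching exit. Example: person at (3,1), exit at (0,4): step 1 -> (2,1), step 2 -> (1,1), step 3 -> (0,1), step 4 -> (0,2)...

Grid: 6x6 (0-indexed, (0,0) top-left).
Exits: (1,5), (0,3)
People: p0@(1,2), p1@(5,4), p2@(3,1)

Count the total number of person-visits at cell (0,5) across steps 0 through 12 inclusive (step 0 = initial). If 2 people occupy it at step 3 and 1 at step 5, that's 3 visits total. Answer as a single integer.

Answer: 0

Derivation:
Step 0: p0@(1,2) p1@(5,4) p2@(3,1) -> at (0,5): 0 [-], cum=0
Step 1: p0@(0,2) p1@(4,4) p2@(2,1) -> at (0,5): 0 [-], cum=0
Step 2: p0@ESC p1@(3,4) p2@(1,1) -> at (0,5): 0 [-], cum=0
Step 3: p0@ESC p1@(2,4) p2@(0,1) -> at (0,5): 0 [-], cum=0
Step 4: p0@ESC p1@(1,4) p2@(0,2) -> at (0,5): 0 [-], cum=0
Step 5: p0@ESC p1@ESC p2@ESC -> at (0,5): 0 [-], cum=0
Total visits = 0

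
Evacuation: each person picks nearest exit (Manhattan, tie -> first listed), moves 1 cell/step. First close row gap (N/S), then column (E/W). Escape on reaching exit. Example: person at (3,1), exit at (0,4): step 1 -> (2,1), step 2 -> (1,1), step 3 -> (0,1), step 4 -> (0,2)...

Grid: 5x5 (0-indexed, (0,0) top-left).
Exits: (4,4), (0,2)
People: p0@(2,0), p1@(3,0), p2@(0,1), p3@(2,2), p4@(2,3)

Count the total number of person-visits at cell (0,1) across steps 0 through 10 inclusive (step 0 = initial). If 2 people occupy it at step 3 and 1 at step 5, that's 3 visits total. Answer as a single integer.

Step 0: p0@(2,0) p1@(3,0) p2@(0,1) p3@(2,2) p4@(2,3) -> at (0,1): 1 [p2], cum=1
Step 1: p0@(1,0) p1@(4,0) p2@ESC p3@(1,2) p4@(3,3) -> at (0,1): 0 [-], cum=1
Step 2: p0@(0,0) p1@(4,1) p2@ESC p3@ESC p4@(4,3) -> at (0,1): 0 [-], cum=1
Step 3: p0@(0,1) p1@(4,2) p2@ESC p3@ESC p4@ESC -> at (0,1): 1 [p0], cum=2
Step 4: p0@ESC p1@(4,3) p2@ESC p3@ESC p4@ESC -> at (0,1): 0 [-], cum=2
Step 5: p0@ESC p1@ESC p2@ESC p3@ESC p4@ESC -> at (0,1): 0 [-], cum=2
Total visits = 2

Answer: 2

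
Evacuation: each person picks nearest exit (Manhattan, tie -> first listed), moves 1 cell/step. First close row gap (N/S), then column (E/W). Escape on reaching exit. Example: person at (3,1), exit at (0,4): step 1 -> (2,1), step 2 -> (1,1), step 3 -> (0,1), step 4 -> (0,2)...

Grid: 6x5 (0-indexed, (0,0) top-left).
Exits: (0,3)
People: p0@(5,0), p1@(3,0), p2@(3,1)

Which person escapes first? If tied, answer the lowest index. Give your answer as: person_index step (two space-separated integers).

Answer: 2 5

Derivation:
Step 1: p0:(5,0)->(4,0) | p1:(3,0)->(2,0) | p2:(3,1)->(2,1)
Step 2: p0:(4,0)->(3,0) | p1:(2,0)->(1,0) | p2:(2,1)->(1,1)
Step 3: p0:(3,0)->(2,0) | p1:(1,0)->(0,0) | p2:(1,1)->(0,1)
Step 4: p0:(2,0)->(1,0) | p1:(0,0)->(0,1) | p2:(0,1)->(0,2)
Step 5: p0:(1,0)->(0,0) | p1:(0,1)->(0,2) | p2:(0,2)->(0,3)->EXIT
Step 6: p0:(0,0)->(0,1) | p1:(0,2)->(0,3)->EXIT | p2:escaped
Step 7: p0:(0,1)->(0,2) | p1:escaped | p2:escaped
Step 8: p0:(0,2)->(0,3)->EXIT | p1:escaped | p2:escaped
Exit steps: [8, 6, 5]
First to escape: p2 at step 5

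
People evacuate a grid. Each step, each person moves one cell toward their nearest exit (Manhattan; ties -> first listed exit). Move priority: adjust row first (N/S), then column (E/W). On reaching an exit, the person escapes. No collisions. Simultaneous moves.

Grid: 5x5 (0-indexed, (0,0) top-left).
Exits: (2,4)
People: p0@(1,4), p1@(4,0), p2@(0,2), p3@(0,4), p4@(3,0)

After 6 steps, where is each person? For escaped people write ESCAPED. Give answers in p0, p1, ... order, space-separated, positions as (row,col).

Step 1: p0:(1,4)->(2,4)->EXIT | p1:(4,0)->(3,0) | p2:(0,2)->(1,2) | p3:(0,4)->(1,4) | p4:(3,0)->(2,0)
Step 2: p0:escaped | p1:(3,0)->(2,0) | p2:(1,2)->(2,2) | p3:(1,4)->(2,4)->EXIT | p4:(2,0)->(2,1)
Step 3: p0:escaped | p1:(2,0)->(2,1) | p2:(2,2)->(2,3) | p3:escaped | p4:(2,1)->(2,2)
Step 4: p0:escaped | p1:(2,1)->(2,2) | p2:(2,3)->(2,4)->EXIT | p3:escaped | p4:(2,2)->(2,3)
Step 5: p0:escaped | p1:(2,2)->(2,3) | p2:escaped | p3:escaped | p4:(2,3)->(2,4)->EXIT
Step 6: p0:escaped | p1:(2,3)->(2,4)->EXIT | p2:escaped | p3:escaped | p4:escaped

ESCAPED ESCAPED ESCAPED ESCAPED ESCAPED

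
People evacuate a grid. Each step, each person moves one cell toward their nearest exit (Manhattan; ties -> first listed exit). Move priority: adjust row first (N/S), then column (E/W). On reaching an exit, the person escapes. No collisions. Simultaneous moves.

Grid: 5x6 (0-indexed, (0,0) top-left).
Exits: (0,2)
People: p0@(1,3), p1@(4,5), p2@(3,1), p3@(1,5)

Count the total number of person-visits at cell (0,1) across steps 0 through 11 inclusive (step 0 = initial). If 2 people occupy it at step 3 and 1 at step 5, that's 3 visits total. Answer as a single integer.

Answer: 1

Derivation:
Step 0: p0@(1,3) p1@(4,5) p2@(3,1) p3@(1,5) -> at (0,1): 0 [-], cum=0
Step 1: p0@(0,3) p1@(3,5) p2@(2,1) p3@(0,5) -> at (0,1): 0 [-], cum=0
Step 2: p0@ESC p1@(2,5) p2@(1,1) p3@(0,4) -> at (0,1): 0 [-], cum=0
Step 3: p0@ESC p1@(1,5) p2@(0,1) p3@(0,3) -> at (0,1): 1 [p2], cum=1
Step 4: p0@ESC p1@(0,5) p2@ESC p3@ESC -> at (0,1): 0 [-], cum=1
Step 5: p0@ESC p1@(0,4) p2@ESC p3@ESC -> at (0,1): 0 [-], cum=1
Step 6: p0@ESC p1@(0,3) p2@ESC p3@ESC -> at (0,1): 0 [-], cum=1
Step 7: p0@ESC p1@ESC p2@ESC p3@ESC -> at (0,1): 0 [-], cum=1
Total visits = 1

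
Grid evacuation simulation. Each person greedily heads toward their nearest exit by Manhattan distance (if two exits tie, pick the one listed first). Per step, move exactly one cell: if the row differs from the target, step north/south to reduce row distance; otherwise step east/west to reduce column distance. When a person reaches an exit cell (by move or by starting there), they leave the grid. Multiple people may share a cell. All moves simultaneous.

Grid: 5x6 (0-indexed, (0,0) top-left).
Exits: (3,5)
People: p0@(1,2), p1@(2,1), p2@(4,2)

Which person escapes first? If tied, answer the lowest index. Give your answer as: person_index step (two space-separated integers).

Answer: 2 4

Derivation:
Step 1: p0:(1,2)->(2,2) | p1:(2,1)->(3,1) | p2:(4,2)->(3,2)
Step 2: p0:(2,2)->(3,2) | p1:(3,1)->(3,2) | p2:(3,2)->(3,3)
Step 3: p0:(3,2)->(3,3) | p1:(3,2)->(3,3) | p2:(3,3)->(3,4)
Step 4: p0:(3,3)->(3,4) | p1:(3,3)->(3,4) | p2:(3,4)->(3,5)->EXIT
Step 5: p0:(3,4)->(3,5)->EXIT | p1:(3,4)->(3,5)->EXIT | p2:escaped
Exit steps: [5, 5, 4]
First to escape: p2 at step 4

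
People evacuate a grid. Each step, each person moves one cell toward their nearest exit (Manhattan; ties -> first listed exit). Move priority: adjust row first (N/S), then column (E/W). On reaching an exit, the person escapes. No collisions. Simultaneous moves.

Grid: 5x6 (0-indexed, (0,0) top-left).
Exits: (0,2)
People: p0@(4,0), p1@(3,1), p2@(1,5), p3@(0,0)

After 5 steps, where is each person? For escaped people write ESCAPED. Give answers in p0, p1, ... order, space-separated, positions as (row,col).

Step 1: p0:(4,0)->(3,0) | p1:(3,1)->(2,1) | p2:(1,5)->(0,5) | p3:(0,0)->(0,1)
Step 2: p0:(3,0)->(2,0) | p1:(2,1)->(1,1) | p2:(0,5)->(0,4) | p3:(0,1)->(0,2)->EXIT
Step 3: p0:(2,0)->(1,0) | p1:(1,1)->(0,1) | p2:(0,4)->(0,3) | p3:escaped
Step 4: p0:(1,0)->(0,0) | p1:(0,1)->(0,2)->EXIT | p2:(0,3)->(0,2)->EXIT | p3:escaped
Step 5: p0:(0,0)->(0,1) | p1:escaped | p2:escaped | p3:escaped

(0,1) ESCAPED ESCAPED ESCAPED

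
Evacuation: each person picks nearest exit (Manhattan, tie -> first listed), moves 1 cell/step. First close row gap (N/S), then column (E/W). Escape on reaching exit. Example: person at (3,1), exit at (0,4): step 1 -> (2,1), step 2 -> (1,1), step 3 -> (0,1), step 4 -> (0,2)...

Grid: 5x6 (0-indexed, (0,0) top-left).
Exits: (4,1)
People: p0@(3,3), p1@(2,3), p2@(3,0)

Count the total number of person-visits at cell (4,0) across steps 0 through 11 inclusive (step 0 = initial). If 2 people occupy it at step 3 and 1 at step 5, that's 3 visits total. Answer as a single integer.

Step 0: p0@(3,3) p1@(2,3) p2@(3,0) -> at (4,0): 0 [-], cum=0
Step 1: p0@(4,3) p1@(3,3) p2@(4,0) -> at (4,0): 1 [p2], cum=1
Step 2: p0@(4,2) p1@(4,3) p2@ESC -> at (4,0): 0 [-], cum=1
Step 3: p0@ESC p1@(4,2) p2@ESC -> at (4,0): 0 [-], cum=1
Step 4: p0@ESC p1@ESC p2@ESC -> at (4,0): 0 [-], cum=1
Total visits = 1

Answer: 1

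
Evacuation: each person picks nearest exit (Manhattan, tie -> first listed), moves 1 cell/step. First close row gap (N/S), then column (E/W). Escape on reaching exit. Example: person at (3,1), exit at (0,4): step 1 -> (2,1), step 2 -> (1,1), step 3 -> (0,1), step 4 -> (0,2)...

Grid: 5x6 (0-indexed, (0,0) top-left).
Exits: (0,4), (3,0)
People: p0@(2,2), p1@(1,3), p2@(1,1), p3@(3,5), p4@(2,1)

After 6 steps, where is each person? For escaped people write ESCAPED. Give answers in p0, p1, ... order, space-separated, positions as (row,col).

Step 1: p0:(2,2)->(3,2) | p1:(1,3)->(0,3) | p2:(1,1)->(2,1) | p3:(3,5)->(2,5) | p4:(2,1)->(3,1)
Step 2: p0:(3,2)->(3,1) | p1:(0,3)->(0,4)->EXIT | p2:(2,1)->(3,1) | p3:(2,5)->(1,5) | p4:(3,1)->(3,0)->EXIT
Step 3: p0:(3,1)->(3,0)->EXIT | p1:escaped | p2:(3,1)->(3,0)->EXIT | p3:(1,5)->(0,5) | p4:escaped
Step 4: p0:escaped | p1:escaped | p2:escaped | p3:(0,5)->(0,4)->EXIT | p4:escaped

ESCAPED ESCAPED ESCAPED ESCAPED ESCAPED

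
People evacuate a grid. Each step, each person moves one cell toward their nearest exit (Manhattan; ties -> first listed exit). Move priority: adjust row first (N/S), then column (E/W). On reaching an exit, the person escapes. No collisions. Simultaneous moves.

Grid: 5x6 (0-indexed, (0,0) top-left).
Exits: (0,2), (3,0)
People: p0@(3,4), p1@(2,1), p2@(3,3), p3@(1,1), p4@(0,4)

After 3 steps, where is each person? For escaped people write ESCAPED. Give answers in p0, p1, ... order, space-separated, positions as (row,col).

Step 1: p0:(3,4)->(3,3) | p1:(2,1)->(3,1) | p2:(3,3)->(3,2) | p3:(1,1)->(0,1) | p4:(0,4)->(0,3)
Step 2: p0:(3,3)->(3,2) | p1:(3,1)->(3,0)->EXIT | p2:(3,2)->(3,1) | p3:(0,1)->(0,2)->EXIT | p4:(0,3)->(0,2)->EXIT
Step 3: p0:(3,2)->(3,1) | p1:escaped | p2:(3,1)->(3,0)->EXIT | p3:escaped | p4:escaped

(3,1) ESCAPED ESCAPED ESCAPED ESCAPED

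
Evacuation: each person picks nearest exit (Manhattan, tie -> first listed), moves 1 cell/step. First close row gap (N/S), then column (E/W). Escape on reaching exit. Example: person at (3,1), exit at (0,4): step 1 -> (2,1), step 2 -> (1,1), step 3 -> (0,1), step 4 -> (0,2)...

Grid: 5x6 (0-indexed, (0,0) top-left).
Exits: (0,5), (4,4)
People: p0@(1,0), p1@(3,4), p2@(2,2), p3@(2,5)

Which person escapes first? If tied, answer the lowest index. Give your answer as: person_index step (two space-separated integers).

Answer: 1 1

Derivation:
Step 1: p0:(1,0)->(0,0) | p1:(3,4)->(4,4)->EXIT | p2:(2,2)->(3,2) | p3:(2,5)->(1,5)
Step 2: p0:(0,0)->(0,1) | p1:escaped | p2:(3,2)->(4,2) | p3:(1,5)->(0,5)->EXIT
Step 3: p0:(0,1)->(0,2) | p1:escaped | p2:(4,2)->(4,3) | p3:escaped
Step 4: p0:(0,2)->(0,3) | p1:escaped | p2:(4,3)->(4,4)->EXIT | p3:escaped
Step 5: p0:(0,3)->(0,4) | p1:escaped | p2:escaped | p3:escaped
Step 6: p0:(0,4)->(0,5)->EXIT | p1:escaped | p2:escaped | p3:escaped
Exit steps: [6, 1, 4, 2]
First to escape: p1 at step 1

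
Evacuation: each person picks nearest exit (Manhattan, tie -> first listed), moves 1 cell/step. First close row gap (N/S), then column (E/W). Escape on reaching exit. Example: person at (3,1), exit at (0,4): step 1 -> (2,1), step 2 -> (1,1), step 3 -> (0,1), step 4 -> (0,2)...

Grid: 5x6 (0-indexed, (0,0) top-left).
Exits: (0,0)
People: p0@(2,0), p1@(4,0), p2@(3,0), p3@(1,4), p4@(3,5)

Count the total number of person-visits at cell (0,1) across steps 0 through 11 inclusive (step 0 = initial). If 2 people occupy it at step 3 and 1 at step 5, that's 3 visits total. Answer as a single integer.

Step 0: p0@(2,0) p1@(4,0) p2@(3,0) p3@(1,4) p4@(3,5) -> at (0,1): 0 [-], cum=0
Step 1: p0@(1,0) p1@(3,0) p2@(2,0) p3@(0,4) p4@(2,5) -> at (0,1): 0 [-], cum=0
Step 2: p0@ESC p1@(2,0) p2@(1,0) p3@(0,3) p4@(1,5) -> at (0,1): 0 [-], cum=0
Step 3: p0@ESC p1@(1,0) p2@ESC p3@(0,2) p4@(0,5) -> at (0,1): 0 [-], cum=0
Step 4: p0@ESC p1@ESC p2@ESC p3@(0,1) p4@(0,4) -> at (0,1): 1 [p3], cum=1
Step 5: p0@ESC p1@ESC p2@ESC p3@ESC p4@(0,3) -> at (0,1): 0 [-], cum=1
Step 6: p0@ESC p1@ESC p2@ESC p3@ESC p4@(0,2) -> at (0,1): 0 [-], cum=1
Step 7: p0@ESC p1@ESC p2@ESC p3@ESC p4@(0,1) -> at (0,1): 1 [p4], cum=2
Step 8: p0@ESC p1@ESC p2@ESC p3@ESC p4@ESC -> at (0,1): 0 [-], cum=2
Total visits = 2

Answer: 2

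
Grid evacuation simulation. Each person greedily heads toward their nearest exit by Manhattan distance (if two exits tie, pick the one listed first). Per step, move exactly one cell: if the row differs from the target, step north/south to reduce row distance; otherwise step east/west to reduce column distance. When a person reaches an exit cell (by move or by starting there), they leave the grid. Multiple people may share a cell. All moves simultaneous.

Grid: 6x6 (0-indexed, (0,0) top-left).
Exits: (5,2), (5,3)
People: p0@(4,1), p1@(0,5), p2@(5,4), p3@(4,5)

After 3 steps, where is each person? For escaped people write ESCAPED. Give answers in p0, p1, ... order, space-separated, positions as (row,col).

Step 1: p0:(4,1)->(5,1) | p1:(0,5)->(1,5) | p2:(5,4)->(5,3)->EXIT | p3:(4,5)->(5,5)
Step 2: p0:(5,1)->(5,2)->EXIT | p1:(1,5)->(2,5) | p2:escaped | p3:(5,5)->(5,4)
Step 3: p0:escaped | p1:(2,5)->(3,5) | p2:escaped | p3:(5,4)->(5,3)->EXIT

ESCAPED (3,5) ESCAPED ESCAPED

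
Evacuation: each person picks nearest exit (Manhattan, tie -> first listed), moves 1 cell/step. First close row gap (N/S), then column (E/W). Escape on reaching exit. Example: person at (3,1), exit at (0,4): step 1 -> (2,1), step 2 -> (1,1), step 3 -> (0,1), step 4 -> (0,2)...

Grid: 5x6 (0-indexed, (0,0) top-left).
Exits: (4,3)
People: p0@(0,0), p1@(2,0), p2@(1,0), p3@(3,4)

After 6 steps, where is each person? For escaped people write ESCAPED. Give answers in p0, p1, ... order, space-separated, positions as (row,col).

Step 1: p0:(0,0)->(1,0) | p1:(2,0)->(3,0) | p2:(1,0)->(2,0) | p3:(3,4)->(4,4)
Step 2: p0:(1,0)->(2,0) | p1:(3,0)->(4,0) | p2:(2,0)->(3,0) | p3:(4,4)->(4,3)->EXIT
Step 3: p0:(2,0)->(3,0) | p1:(4,0)->(4,1) | p2:(3,0)->(4,0) | p3:escaped
Step 4: p0:(3,0)->(4,0) | p1:(4,1)->(4,2) | p2:(4,0)->(4,1) | p3:escaped
Step 5: p0:(4,0)->(4,1) | p1:(4,2)->(4,3)->EXIT | p2:(4,1)->(4,2) | p3:escaped
Step 6: p0:(4,1)->(4,2) | p1:escaped | p2:(4,2)->(4,3)->EXIT | p3:escaped

(4,2) ESCAPED ESCAPED ESCAPED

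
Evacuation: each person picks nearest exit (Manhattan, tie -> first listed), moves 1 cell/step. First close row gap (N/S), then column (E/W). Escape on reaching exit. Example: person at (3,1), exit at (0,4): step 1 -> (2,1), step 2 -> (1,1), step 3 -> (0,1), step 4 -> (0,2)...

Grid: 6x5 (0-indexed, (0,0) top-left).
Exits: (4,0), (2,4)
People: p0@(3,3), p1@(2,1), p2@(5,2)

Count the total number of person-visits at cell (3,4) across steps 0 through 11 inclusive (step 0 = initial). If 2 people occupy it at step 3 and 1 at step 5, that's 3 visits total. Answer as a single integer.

Answer: 0

Derivation:
Step 0: p0@(3,3) p1@(2,1) p2@(5,2) -> at (3,4): 0 [-], cum=0
Step 1: p0@(2,3) p1@(3,1) p2@(4,2) -> at (3,4): 0 [-], cum=0
Step 2: p0@ESC p1@(4,1) p2@(4,1) -> at (3,4): 0 [-], cum=0
Step 3: p0@ESC p1@ESC p2@ESC -> at (3,4): 0 [-], cum=0
Total visits = 0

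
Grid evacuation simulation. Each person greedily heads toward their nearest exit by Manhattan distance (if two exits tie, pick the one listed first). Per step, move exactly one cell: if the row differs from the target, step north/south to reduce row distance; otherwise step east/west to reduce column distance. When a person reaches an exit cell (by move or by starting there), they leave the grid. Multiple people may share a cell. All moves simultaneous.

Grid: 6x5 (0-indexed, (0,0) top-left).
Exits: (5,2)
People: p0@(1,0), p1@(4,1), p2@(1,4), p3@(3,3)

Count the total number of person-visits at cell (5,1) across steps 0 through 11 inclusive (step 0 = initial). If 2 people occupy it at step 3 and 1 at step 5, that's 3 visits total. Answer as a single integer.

Answer: 2

Derivation:
Step 0: p0@(1,0) p1@(4,1) p2@(1,4) p3@(3,3) -> at (5,1): 0 [-], cum=0
Step 1: p0@(2,0) p1@(5,1) p2@(2,4) p3@(4,3) -> at (5,1): 1 [p1], cum=1
Step 2: p0@(3,0) p1@ESC p2@(3,4) p3@(5,3) -> at (5,1): 0 [-], cum=1
Step 3: p0@(4,0) p1@ESC p2@(4,4) p3@ESC -> at (5,1): 0 [-], cum=1
Step 4: p0@(5,0) p1@ESC p2@(5,4) p3@ESC -> at (5,1): 0 [-], cum=1
Step 5: p0@(5,1) p1@ESC p2@(5,3) p3@ESC -> at (5,1): 1 [p0], cum=2
Step 6: p0@ESC p1@ESC p2@ESC p3@ESC -> at (5,1): 0 [-], cum=2
Total visits = 2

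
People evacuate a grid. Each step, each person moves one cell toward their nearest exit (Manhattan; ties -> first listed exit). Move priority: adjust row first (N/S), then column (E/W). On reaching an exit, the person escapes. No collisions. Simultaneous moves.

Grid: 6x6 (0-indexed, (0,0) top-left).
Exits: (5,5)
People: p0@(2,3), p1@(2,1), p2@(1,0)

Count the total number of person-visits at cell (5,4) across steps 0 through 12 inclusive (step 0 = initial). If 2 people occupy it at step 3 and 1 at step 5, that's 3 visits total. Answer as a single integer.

Step 0: p0@(2,3) p1@(2,1) p2@(1,0) -> at (5,4): 0 [-], cum=0
Step 1: p0@(3,3) p1@(3,1) p2@(2,0) -> at (5,4): 0 [-], cum=0
Step 2: p0@(4,3) p1@(4,1) p2@(3,0) -> at (5,4): 0 [-], cum=0
Step 3: p0@(5,3) p1@(5,1) p2@(4,0) -> at (5,4): 0 [-], cum=0
Step 4: p0@(5,4) p1@(5,2) p2@(5,0) -> at (5,4): 1 [p0], cum=1
Step 5: p0@ESC p1@(5,3) p2@(5,1) -> at (5,4): 0 [-], cum=1
Step 6: p0@ESC p1@(5,4) p2@(5,2) -> at (5,4): 1 [p1], cum=2
Step 7: p0@ESC p1@ESC p2@(5,3) -> at (5,4): 0 [-], cum=2
Step 8: p0@ESC p1@ESC p2@(5,4) -> at (5,4): 1 [p2], cum=3
Step 9: p0@ESC p1@ESC p2@ESC -> at (5,4): 0 [-], cum=3
Total visits = 3

Answer: 3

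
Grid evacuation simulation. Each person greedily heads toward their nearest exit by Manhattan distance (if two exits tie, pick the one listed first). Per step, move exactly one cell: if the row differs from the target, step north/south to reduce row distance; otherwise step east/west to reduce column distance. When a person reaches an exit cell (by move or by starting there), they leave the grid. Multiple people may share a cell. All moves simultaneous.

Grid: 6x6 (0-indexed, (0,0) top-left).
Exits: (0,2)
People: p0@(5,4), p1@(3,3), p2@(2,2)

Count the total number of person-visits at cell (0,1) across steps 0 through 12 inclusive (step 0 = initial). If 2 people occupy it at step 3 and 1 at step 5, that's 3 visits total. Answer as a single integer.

Step 0: p0@(5,4) p1@(3,3) p2@(2,2) -> at (0,1): 0 [-], cum=0
Step 1: p0@(4,4) p1@(2,3) p2@(1,2) -> at (0,1): 0 [-], cum=0
Step 2: p0@(3,4) p1@(1,3) p2@ESC -> at (0,1): 0 [-], cum=0
Step 3: p0@(2,4) p1@(0,3) p2@ESC -> at (0,1): 0 [-], cum=0
Step 4: p0@(1,4) p1@ESC p2@ESC -> at (0,1): 0 [-], cum=0
Step 5: p0@(0,4) p1@ESC p2@ESC -> at (0,1): 0 [-], cum=0
Step 6: p0@(0,3) p1@ESC p2@ESC -> at (0,1): 0 [-], cum=0
Step 7: p0@ESC p1@ESC p2@ESC -> at (0,1): 0 [-], cum=0
Total visits = 0

Answer: 0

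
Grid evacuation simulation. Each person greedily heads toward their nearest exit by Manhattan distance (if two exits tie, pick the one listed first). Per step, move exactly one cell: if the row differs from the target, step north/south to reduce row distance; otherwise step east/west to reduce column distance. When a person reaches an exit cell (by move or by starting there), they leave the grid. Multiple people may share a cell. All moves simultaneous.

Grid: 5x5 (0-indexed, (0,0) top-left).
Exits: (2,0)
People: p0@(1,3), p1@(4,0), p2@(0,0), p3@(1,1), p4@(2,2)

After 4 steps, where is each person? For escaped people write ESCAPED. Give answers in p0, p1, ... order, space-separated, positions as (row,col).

Step 1: p0:(1,3)->(2,3) | p1:(4,0)->(3,0) | p2:(0,0)->(1,0) | p3:(1,1)->(2,1) | p4:(2,2)->(2,1)
Step 2: p0:(2,3)->(2,2) | p1:(3,0)->(2,0)->EXIT | p2:(1,0)->(2,0)->EXIT | p3:(2,1)->(2,0)->EXIT | p4:(2,1)->(2,0)->EXIT
Step 3: p0:(2,2)->(2,1) | p1:escaped | p2:escaped | p3:escaped | p4:escaped
Step 4: p0:(2,1)->(2,0)->EXIT | p1:escaped | p2:escaped | p3:escaped | p4:escaped

ESCAPED ESCAPED ESCAPED ESCAPED ESCAPED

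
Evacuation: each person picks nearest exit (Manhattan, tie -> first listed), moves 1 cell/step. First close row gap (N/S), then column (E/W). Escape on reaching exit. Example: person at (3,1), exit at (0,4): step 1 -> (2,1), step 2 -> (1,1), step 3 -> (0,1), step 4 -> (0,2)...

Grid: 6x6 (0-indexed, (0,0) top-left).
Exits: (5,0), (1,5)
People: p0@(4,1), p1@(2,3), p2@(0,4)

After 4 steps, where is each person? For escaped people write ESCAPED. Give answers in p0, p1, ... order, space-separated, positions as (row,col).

Step 1: p0:(4,1)->(5,1) | p1:(2,3)->(1,3) | p2:(0,4)->(1,4)
Step 2: p0:(5,1)->(5,0)->EXIT | p1:(1,3)->(1,4) | p2:(1,4)->(1,5)->EXIT
Step 3: p0:escaped | p1:(1,4)->(1,5)->EXIT | p2:escaped

ESCAPED ESCAPED ESCAPED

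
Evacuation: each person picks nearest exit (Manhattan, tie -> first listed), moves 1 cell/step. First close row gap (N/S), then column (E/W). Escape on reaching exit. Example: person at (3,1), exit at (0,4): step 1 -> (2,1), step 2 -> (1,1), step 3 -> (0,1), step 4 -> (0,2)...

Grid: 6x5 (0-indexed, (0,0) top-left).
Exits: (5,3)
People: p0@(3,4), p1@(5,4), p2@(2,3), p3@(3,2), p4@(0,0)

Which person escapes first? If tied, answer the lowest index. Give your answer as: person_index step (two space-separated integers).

Answer: 1 1

Derivation:
Step 1: p0:(3,4)->(4,4) | p1:(5,4)->(5,3)->EXIT | p2:(2,3)->(3,3) | p3:(3,2)->(4,2) | p4:(0,0)->(1,0)
Step 2: p0:(4,4)->(5,4) | p1:escaped | p2:(3,3)->(4,3) | p3:(4,2)->(5,2) | p4:(1,0)->(2,0)
Step 3: p0:(5,4)->(5,3)->EXIT | p1:escaped | p2:(4,3)->(5,3)->EXIT | p3:(5,2)->(5,3)->EXIT | p4:(2,0)->(3,0)
Step 4: p0:escaped | p1:escaped | p2:escaped | p3:escaped | p4:(3,0)->(4,0)
Step 5: p0:escaped | p1:escaped | p2:escaped | p3:escaped | p4:(4,0)->(5,0)
Step 6: p0:escaped | p1:escaped | p2:escaped | p3:escaped | p4:(5,0)->(5,1)
Step 7: p0:escaped | p1:escaped | p2:escaped | p3:escaped | p4:(5,1)->(5,2)
Step 8: p0:escaped | p1:escaped | p2:escaped | p3:escaped | p4:(5,2)->(5,3)->EXIT
Exit steps: [3, 1, 3, 3, 8]
First to escape: p1 at step 1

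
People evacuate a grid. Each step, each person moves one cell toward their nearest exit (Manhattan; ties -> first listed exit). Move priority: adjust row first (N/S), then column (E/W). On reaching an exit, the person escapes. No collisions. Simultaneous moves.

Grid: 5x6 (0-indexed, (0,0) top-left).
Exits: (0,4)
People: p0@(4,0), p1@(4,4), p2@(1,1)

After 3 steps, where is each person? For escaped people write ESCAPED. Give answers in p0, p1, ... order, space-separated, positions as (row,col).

Step 1: p0:(4,0)->(3,0) | p1:(4,4)->(3,4) | p2:(1,1)->(0,1)
Step 2: p0:(3,0)->(2,0) | p1:(3,4)->(2,4) | p2:(0,1)->(0,2)
Step 3: p0:(2,0)->(1,0) | p1:(2,4)->(1,4) | p2:(0,2)->(0,3)

(1,0) (1,4) (0,3)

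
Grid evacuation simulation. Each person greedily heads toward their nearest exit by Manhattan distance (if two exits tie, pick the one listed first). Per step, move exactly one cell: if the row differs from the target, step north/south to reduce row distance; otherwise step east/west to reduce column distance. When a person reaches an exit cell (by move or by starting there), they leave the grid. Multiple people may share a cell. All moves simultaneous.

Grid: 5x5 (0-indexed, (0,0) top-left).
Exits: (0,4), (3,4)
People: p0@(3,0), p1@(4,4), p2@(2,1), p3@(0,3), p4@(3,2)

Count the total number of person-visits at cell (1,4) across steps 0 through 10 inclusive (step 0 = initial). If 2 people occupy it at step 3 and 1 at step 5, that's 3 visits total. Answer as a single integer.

Step 0: p0@(3,0) p1@(4,4) p2@(2,1) p3@(0,3) p4@(3,2) -> at (1,4): 0 [-], cum=0
Step 1: p0@(3,1) p1@ESC p2@(3,1) p3@ESC p4@(3,3) -> at (1,4): 0 [-], cum=0
Step 2: p0@(3,2) p1@ESC p2@(3,2) p3@ESC p4@ESC -> at (1,4): 0 [-], cum=0
Step 3: p0@(3,3) p1@ESC p2@(3,3) p3@ESC p4@ESC -> at (1,4): 0 [-], cum=0
Step 4: p0@ESC p1@ESC p2@ESC p3@ESC p4@ESC -> at (1,4): 0 [-], cum=0
Total visits = 0

Answer: 0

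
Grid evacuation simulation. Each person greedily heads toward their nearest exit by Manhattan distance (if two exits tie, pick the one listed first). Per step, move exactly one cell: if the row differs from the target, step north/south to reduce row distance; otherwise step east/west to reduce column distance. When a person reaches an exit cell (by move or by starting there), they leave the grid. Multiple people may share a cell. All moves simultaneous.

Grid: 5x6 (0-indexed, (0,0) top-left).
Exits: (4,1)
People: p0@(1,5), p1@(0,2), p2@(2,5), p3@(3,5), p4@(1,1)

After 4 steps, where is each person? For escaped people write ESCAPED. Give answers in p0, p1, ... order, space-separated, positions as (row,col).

Step 1: p0:(1,5)->(2,5) | p1:(0,2)->(1,2) | p2:(2,5)->(3,5) | p3:(3,5)->(4,5) | p4:(1,1)->(2,1)
Step 2: p0:(2,5)->(3,5) | p1:(1,2)->(2,2) | p2:(3,5)->(4,5) | p3:(4,5)->(4,4) | p4:(2,1)->(3,1)
Step 3: p0:(3,5)->(4,5) | p1:(2,2)->(3,2) | p2:(4,5)->(4,4) | p3:(4,4)->(4,3) | p4:(3,1)->(4,1)->EXIT
Step 4: p0:(4,5)->(4,4) | p1:(3,2)->(4,2) | p2:(4,4)->(4,3) | p3:(4,3)->(4,2) | p4:escaped

(4,4) (4,2) (4,3) (4,2) ESCAPED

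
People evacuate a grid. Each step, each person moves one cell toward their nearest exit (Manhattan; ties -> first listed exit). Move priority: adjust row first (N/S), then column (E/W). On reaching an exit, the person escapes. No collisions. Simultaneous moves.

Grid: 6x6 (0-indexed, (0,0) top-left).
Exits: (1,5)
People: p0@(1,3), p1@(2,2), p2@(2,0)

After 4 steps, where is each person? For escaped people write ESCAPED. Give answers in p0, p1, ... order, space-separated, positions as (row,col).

Step 1: p0:(1,3)->(1,4) | p1:(2,2)->(1,2) | p2:(2,0)->(1,0)
Step 2: p0:(1,4)->(1,5)->EXIT | p1:(1,2)->(1,3) | p2:(1,0)->(1,1)
Step 3: p0:escaped | p1:(1,3)->(1,4) | p2:(1,1)->(1,2)
Step 4: p0:escaped | p1:(1,4)->(1,5)->EXIT | p2:(1,2)->(1,3)

ESCAPED ESCAPED (1,3)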